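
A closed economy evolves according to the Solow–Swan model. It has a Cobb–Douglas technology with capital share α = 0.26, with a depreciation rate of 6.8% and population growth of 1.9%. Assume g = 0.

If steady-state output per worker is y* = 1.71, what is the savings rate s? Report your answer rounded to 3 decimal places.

Steady state requires s·f(k) = (n + δ)·k, i.e. s·k^α = (n + δ)·k.
Since y* = [s/(n + δ)]^(α/(1−α)), we have s/(n + δ) = (y*)^((1−α)/α) = 1.71^2.8462 = 4.6042.
Therefore s = 4.6042 × (n + δ) = 4.6042 × 0.087 = 0.4006.

s ≈ 0.401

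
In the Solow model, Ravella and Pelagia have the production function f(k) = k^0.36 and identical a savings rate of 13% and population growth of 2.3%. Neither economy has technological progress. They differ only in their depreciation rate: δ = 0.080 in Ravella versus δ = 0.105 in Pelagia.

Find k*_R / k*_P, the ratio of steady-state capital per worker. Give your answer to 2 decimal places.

Steady-state k* = [s/(n + δ)]^(1/(1−α)), so the ratio is [ (s_R/(n + δ)_R) / (s_P/(n + δ)_P) ]^1.5625.
s_R/(n + δ)_R = 0.13/0.103 = 1.2621; s_P/(n + δ)_P = 0.13/0.128 = 1.0156.
Ratio = (1.2621/1.0156)^1.5625 = 1.2427^1.5625 ≈ 1.4043

k*_R / k*_P ≈ 1.40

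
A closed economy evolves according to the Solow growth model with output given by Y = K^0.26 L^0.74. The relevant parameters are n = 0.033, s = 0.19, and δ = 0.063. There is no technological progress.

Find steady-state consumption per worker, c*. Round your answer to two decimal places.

c* = 1.03

At the steady state, Δk = 0, so s·k^α = (n + δ)·k.
Dividing both sides by k: k^(1−α) = s / (n + δ).
k^0.74 = 0.19 / (0.033 + 0.063) = 0.19 / 0.096 = 1.9792
k* = 1.9792^(1/0.74) ≈ 2.5157
y* = (k*)^α = 2.5157^0.26 ≈ 1.2711
c* = (1 − s)·y* = (1 − 0.19) × 1.2711 ≈ 1.0296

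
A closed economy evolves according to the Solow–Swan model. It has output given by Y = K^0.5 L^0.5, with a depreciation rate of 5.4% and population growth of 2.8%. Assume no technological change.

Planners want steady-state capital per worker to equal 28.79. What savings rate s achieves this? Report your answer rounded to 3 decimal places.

At the steady state, Δk = 0, so s·k^α = (n + δ)·k.
So s / (n + δ) = (k*)^(1−α) = 28.79^0.5 = 5.3656.
Therefore s = 5.3656 × (n + δ) = 5.3656 × 0.082 = 0.4400.

s ≈ 0.440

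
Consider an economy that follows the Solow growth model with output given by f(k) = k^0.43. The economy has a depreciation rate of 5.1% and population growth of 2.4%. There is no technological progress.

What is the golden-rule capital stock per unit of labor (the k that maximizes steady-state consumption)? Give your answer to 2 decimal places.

The golden rule sets f'(k) = n + δ, i.e. α·k^(α−1) = n + δ.
So k^(1−α) = α / (n + δ) = 0.43 / 0.075 = 5.7333.
k_gold = 5.7333^(1/0.57) ≈ 21.4059

k_gold ≈ 21.41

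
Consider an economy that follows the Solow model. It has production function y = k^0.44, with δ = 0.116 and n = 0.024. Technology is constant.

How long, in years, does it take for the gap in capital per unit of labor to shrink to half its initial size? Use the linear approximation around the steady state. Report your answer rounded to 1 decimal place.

about 8.8 years

Near the steady state the convergence rate is λ = (1 − α)(n + δ).
λ = (1 − 0.44) × 0.140 = 0.56 × 0.140 = 0.0784
Half-life = ln 2 / λ = 0.6931 / 0.0784 ≈ 8.84 years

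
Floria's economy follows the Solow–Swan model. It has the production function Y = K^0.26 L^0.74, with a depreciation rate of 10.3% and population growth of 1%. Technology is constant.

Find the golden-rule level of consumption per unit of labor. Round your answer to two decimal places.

At the golden rule, f'(k) = n + δ, so α·k^(α−1) = n + δ and k_gold = (α/(n + δ))^(1/(1−α)).
k_gold = (0.26/0.113)^(1/0.74) = 2.3009^1.3514 ≈ 3.0837
c_gold = f(k_gold) − (n + δ)·k_gold = 1.3402 − 0.113×3.0837 ≈ 0.9917

c_gold ≈ 0.99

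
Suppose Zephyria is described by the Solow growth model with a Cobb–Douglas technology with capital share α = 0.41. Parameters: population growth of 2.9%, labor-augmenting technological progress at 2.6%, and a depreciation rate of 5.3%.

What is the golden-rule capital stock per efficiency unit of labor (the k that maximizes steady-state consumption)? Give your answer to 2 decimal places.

The golden rule sets f'(k) = n + g + δ, i.e. α·k^(α−1) = n + g + δ.
So k^(1−α) = α / (n + g + δ) = 0.41 / 0.108 = 3.7963.
k_gold = 3.7963^(1/0.59) ≈ 9.5933

k_gold ≈ 9.59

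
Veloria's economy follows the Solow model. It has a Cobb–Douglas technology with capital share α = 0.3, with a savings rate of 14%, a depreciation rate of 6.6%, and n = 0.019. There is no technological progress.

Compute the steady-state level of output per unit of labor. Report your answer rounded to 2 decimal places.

Steady state requires s·f(k) = (n + δ)·k, i.e. s·k^α = (n + δ)·k.
Dividing both sides by k: k^(1−α) = s / (n + δ).
k^0.7 = 0.14 / (0.019 + 0.066) = 0.14 / 0.085 = 1.6471
k* = 1.6471^(1/0.7) ≈ 2.0399
y* = (k*)^α = 2.0399^0.3 ≈ 1.2385

y* ≈ 1.24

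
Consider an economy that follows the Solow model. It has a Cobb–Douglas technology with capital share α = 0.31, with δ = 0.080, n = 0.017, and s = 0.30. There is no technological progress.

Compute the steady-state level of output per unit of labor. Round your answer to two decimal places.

In steady state, investment equals break-even investment: s·k^α = (n + δ)·k.
Rearranging, k^(1−α) = s / (n + δ).
k^0.69 = 0.30 / (0.017 + 0.080) = 0.30 / 0.097 = 3.0928
k* = 3.0928^(1/0.69) ≈ 5.1364
y* = (k*)^α = 5.1364^0.31 ≈ 1.6607

y* ≈ 1.66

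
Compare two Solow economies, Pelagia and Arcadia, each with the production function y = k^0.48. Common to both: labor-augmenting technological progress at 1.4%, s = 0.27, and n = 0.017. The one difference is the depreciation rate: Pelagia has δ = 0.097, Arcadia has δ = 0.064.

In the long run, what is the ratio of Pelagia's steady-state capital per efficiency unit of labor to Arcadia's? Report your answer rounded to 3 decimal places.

k*_P / k*_A ≈ 0.564

Steady-state k* = [s/(n + g + δ)]^(1/(1−α)), so the ratio is [ (s_P/(n + g + δ)_P) / (s_A/(n + g + δ)_A) ]^1.9231.
s_P/(n + g + δ)_P = 0.27/0.128 = 2.1094; s_A/(n + g + δ)_A = 0.27/0.095 = 2.8421.
Ratio = (2.1094/2.8421)^1.9231 = 0.7422^1.9231 ≈ 0.5636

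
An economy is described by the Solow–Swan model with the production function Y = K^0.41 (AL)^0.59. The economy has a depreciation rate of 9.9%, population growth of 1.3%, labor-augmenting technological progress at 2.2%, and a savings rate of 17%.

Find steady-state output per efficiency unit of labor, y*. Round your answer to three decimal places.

In steady state, investment equals break-even investment: s·k^α = (n + g + δ)·k.
Dividing both sides by k: k^(1−α) = s / (n + g + δ).
k^0.59 = 0.17 / (0.013 + 0.022 + 0.099) = 0.17 / 0.134 = 1.2687
k* = 1.2687^(1/0.59) ≈ 1.4969
y* = (k*)^α = 1.4969^0.41 ≈ 1.1799

y* ≈ 1.180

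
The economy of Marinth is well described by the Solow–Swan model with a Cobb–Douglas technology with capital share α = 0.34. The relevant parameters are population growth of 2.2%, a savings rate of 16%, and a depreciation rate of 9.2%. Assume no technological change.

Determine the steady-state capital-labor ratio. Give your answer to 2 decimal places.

In steady state, investment equals break-even investment: s·k^α = (n + δ)·k.
Dividing both sides by k: k^(1−α) = s / (n + δ).
k^0.66 = 0.16 / (0.022 + 0.092) = 0.16 / 0.114 = 1.4035
k* = 1.4035^(1/0.66) ≈ 1.6713

k* = 1.67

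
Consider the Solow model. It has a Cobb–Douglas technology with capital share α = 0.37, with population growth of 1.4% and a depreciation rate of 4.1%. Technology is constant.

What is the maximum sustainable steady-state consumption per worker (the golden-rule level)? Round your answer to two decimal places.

c_gold ≈ 1.93

At the golden rule, f'(k) = n + δ, so α·k^(α−1) = n + δ and k_gold = (α/(n + δ))^(1/(1−α)).
k_gold = (0.37/0.055)^(1/0.63) = 6.7273^1.5873 ≈ 20.6078
c_gold = f(k_gold) − (n + δ)·k_gold = 3.0633 − 0.055×20.6078 ≈ 1.9299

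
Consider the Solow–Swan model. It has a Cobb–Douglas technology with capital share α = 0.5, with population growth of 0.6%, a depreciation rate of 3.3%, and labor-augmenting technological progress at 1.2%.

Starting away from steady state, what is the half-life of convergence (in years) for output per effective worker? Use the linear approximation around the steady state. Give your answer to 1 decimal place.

t_½ ≈ 27.2 years

Near the steady state the convergence rate is λ = (1 − α)(n + g + δ).
λ = (1 − 0.5) × 0.051 = 0.5 × 0.051 = 0.0255
Half-life = ln 2 / λ = 0.6931 / 0.0255 ≈ 27.18 years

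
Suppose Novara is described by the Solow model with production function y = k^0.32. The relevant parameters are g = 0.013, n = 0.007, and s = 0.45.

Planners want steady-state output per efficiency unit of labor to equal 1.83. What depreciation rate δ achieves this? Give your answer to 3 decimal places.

At the steady state, Δk = 0, so s·k^α = (n + g + δ)·k.
Since y* = [s/(n + g + δ)]^(α/(1−α)), we have s/(n + g + δ) = (y*)^((1−α)/α) = 1.83^2.125 = 3.6117.
Therefore n + g + δ = s / 3.6117 = 0.45 / 3.6117 = 0.1246, so δ = 0.1246 − 0.020 = 0.1046.

δ ≈ 0.105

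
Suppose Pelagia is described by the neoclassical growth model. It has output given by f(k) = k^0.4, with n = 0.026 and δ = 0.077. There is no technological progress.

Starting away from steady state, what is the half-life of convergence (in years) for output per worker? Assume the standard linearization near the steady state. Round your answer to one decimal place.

half-life ≈ 11.2 years

Near the steady state the convergence rate is λ = (1 − α)(n + δ).
λ = (1 − 0.4) × 0.103 = 0.6 × 0.103 = 0.0618
Half-life = ln 2 / λ = 0.6931 / 0.0618 ≈ 11.22 years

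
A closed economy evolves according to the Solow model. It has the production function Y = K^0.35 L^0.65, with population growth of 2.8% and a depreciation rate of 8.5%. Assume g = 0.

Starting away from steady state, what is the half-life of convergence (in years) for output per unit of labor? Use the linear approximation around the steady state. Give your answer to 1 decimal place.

about 9.4 years

Near the steady state the convergence rate is λ = (1 − α)(n + δ).
λ = (1 − 0.35) × 0.113 = 0.65 × 0.113 = 0.07345
Half-life = ln 2 / λ = 0.6931 / 0.07345 ≈ 9.44 years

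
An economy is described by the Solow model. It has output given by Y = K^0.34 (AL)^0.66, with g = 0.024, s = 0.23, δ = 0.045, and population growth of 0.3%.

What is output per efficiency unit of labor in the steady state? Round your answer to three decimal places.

At the steady state, Δk = 0, so s·k^α = (n + g + δ)·k.
Rearranging, k^(1−α) = s / (n + g + δ).
k^0.66 = 0.23 / (0.003 + 0.024 + 0.045) = 0.23 / 0.072 = 3.1944
k* = 3.1944^(1/0.66) ≈ 5.8107
y* = (k*)^α = 5.8107^0.34 ≈ 1.8190

y* = 1.819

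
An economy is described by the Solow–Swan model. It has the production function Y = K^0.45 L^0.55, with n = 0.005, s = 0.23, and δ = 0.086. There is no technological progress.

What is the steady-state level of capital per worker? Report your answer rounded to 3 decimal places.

k* = 5.397

Steady state requires s·f(k) = (n + δ)·k, i.e. s·k^α = (n + δ)·k.
Dividing both sides by k: k^(1−α) = s / (n + δ).
k^0.55 = 0.23 / (0.005 + 0.086) = 0.23 / 0.091 = 2.5275
k* = 2.5275^(1/0.55) ≈ 5.3972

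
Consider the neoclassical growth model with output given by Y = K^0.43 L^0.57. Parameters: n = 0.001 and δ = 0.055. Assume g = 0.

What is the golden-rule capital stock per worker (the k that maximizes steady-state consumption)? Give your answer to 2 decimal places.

The golden rule sets f'(k) = n + δ, i.e. α·k^(α−1) = n + δ.
So k^(1−α) = α / (n + δ) = 0.43 / 0.056 = 7.6786.
k_gold = 7.6786^(1/0.57) ≈ 35.7377

k_gold ≈ 35.74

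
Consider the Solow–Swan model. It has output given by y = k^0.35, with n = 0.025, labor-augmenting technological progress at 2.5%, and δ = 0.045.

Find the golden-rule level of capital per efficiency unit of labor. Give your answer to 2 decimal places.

k_gold ≈ 7.44

The golden rule sets f'(k) = n + g + δ, i.e. α·k^(α−1) = n + g + δ.
So k^(1−α) = α / (n + g + δ) = 0.35 / 0.095 = 3.6842.
k_gold = 3.6842^(1/0.65) ≈ 7.4353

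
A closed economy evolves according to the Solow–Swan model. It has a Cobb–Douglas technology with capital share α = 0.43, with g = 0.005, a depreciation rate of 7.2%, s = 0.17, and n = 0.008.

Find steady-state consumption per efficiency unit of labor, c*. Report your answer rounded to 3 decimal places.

Steady state requires s·f(k) = (n + g + δ)·k, i.e. s·k^α = (n + g + δ)·k.
Rearranging, k^(1−α) = s / (n + g + δ).
k^0.57 = 0.17 / (0.008 + 0.005 + 0.072) = 0.17 / 0.085 = 2.0000
k* = 2.0000^(1/0.57) ≈ 3.3738
y* = (k*)^α = 3.3738^0.43 ≈ 1.6869
c* = (1 − s)·y* = (1 − 0.17) × 1.6869 ≈ 1.4001

c* ≈ 1.400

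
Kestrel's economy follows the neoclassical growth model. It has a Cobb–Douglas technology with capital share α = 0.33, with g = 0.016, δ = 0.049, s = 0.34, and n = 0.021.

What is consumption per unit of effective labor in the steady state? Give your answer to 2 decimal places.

c* = 1.30

Steady state requires s·f(k) = (n + g + δ)·k, i.e. s·k^α = (n + g + δ)·k.
Rearranging, k^(1−α) = s / (n + g + δ).
k^0.67 = 0.34 / (0.021 + 0.016 + 0.049) = 0.34 / 0.086 = 3.9535
k* = 3.9535^(1/0.67) ≈ 7.7807
y* = (k*)^α = 7.7807^0.33 ≈ 1.9681
c* = (1 − s)·y* = (1 − 0.34) × 1.9681 ≈ 1.2989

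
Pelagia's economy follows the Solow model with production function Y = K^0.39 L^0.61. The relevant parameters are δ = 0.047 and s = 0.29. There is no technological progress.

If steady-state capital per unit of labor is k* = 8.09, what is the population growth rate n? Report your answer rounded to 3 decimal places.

n ≈ 0.034

At the steady state, Δk = 0, so s·k^α = (n + δ)·k.
So s / (n + δ) = (k*)^(1−α) = 8.09^0.61 = 3.5797.
Therefore n + δ = s / 3.5797 = 0.29 / 3.5797 = 0.0810, so n = 0.0810 − 0.047 = 0.0340.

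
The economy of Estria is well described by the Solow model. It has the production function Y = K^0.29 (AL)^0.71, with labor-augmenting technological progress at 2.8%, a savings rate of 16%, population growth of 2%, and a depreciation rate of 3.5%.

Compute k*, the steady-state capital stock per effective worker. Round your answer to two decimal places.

At the steady state, Δk = 0, so s·k^α = (n + g + δ)·k.
Dividing both sides by k: k^(1−α) = s / (n + g + δ).
k^0.71 = 0.16 / (0.020 + 0.028 + 0.035) = 0.16 / 0.083 = 1.9277
k* = 1.9277^(1/0.71) ≈ 2.5204

k* = 2.52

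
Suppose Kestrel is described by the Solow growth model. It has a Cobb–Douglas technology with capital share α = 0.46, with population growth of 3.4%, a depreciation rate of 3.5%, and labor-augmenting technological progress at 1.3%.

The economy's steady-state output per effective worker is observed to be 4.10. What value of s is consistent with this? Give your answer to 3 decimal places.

s ≈ 0.430

In steady state, investment equals break-even investment: s·k^α = (n + g + δ)·k.
Since y* = [s/(n + g + δ)]^(α/(1−α)), we have s/(n + g + δ) = (y*)^((1−α)/α) = 4.10^1.1739 = 5.2402.
Therefore s = 5.2402 × (n + g + δ) = 5.2402 × 0.082 = 0.4297.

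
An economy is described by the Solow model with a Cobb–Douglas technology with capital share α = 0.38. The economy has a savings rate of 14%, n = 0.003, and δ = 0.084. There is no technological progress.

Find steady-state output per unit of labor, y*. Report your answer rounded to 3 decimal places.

y* ≈ 1.339

In steady state, investment equals break-even investment: s·k^α = (n + δ)·k.
Rearranging, k^(1−α) = s / (n + δ).
k^0.62 = 0.14 / (0.003 + 0.084) = 0.14 / 0.087 = 1.6092
k* = 1.6092^(1/0.62) ≈ 2.1540
y* = (k*)^α = 2.1540^0.38 ≈ 1.3385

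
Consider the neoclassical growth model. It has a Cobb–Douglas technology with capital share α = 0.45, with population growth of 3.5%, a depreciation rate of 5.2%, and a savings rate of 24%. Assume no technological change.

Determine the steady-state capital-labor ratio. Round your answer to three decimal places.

k* = 6.328

In steady state, investment equals break-even investment: s·k^α = (n + δ)·k.
Dividing both sides by k: k^(1−α) = s / (n + δ).
k^0.55 = 0.24 / (0.035 + 0.052) = 0.24 / 0.087 = 2.7586
k* = 2.7586^(1/0.55) ≈ 6.3278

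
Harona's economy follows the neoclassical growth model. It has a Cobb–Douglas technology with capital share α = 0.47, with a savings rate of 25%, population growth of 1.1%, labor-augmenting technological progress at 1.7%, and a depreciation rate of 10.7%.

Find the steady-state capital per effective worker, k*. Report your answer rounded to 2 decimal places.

In steady state, investment equals break-even investment: s·k^α = (n + g + δ)·k.
Dividing both sides by k: k^(1−α) = s / (n + g + δ).
k^0.53 = 0.25 / (0.011 + 0.017 + 0.107) = 0.25 / 0.135 = 1.8519
k* = 1.8519^(1/0.53) ≈ 3.1984

k* ≈ 3.20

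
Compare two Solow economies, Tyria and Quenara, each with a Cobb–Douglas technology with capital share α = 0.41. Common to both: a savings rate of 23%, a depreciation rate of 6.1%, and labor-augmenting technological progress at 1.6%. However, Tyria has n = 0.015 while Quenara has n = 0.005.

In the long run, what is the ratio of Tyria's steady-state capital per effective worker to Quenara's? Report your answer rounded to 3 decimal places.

k*_T / k*_Q ≈ 0.823

Steady-state k* = [s/(n + g + δ)]^(1/(1−α)), so the ratio is [ (s_T/(n + g + δ)_T) / (s_Q/(n + g + δ)_Q) ]^1.6949.
s_T/(n + g + δ)_T = 0.23/0.092 = 2.5000; s_Q/(n + g + δ)_Q = 0.23/0.082 = 2.8049.
Ratio = (2.5000/2.8049)^1.6949 = 0.8913^1.6949 ≈ 0.8228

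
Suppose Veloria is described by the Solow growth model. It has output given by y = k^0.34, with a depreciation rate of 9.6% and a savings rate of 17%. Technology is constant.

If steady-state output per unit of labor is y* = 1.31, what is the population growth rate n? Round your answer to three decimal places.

In steady state, investment equals break-even investment: s·k^α = (n + δ)·k.
Since y* = [s/(n + δ)]^(α/(1−α)), we have s/(n + δ) = (y*)^((1−α)/α) = 1.31^1.9412 = 1.6891.
Therefore n + δ = s / 1.6891 = 0.17 / 1.6891 = 0.1006, so n = 0.1006 − 0.096 = 0.0046.

n ≈ 0.005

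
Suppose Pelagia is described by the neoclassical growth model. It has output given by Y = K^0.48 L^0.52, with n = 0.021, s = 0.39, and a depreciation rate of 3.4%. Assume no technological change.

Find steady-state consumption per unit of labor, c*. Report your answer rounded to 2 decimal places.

In steady state, investment equals break-even investment: s·k^α = (n + δ)·k.
Dividing both sides by k: k^(1−α) = s / (n + δ).
k^0.52 = 0.39 / (0.021 + 0.034) = 0.39 / 0.055 = 7.0909
k* = 7.0909^(1/0.52) ≈ 43.2478
y* = (k*)^α = 43.2478^0.48 ≈ 6.0991
c* = (1 − s)·y* = (1 − 0.39) × 6.0991 ≈ 3.7205

c* = 3.72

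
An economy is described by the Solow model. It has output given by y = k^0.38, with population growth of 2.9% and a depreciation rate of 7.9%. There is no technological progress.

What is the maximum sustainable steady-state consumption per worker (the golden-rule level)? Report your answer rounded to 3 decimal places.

c_gold ≈ 1.340

At the golden rule, f'(k) = n + δ, so α·k^(α−1) = n + δ and k_gold = (α/(n + δ))^(1/(1−α)).
k_gold = (0.38/0.108)^(1/0.62) = 3.5185^1.6129 ≈ 7.6071
c_gold = f(k_gold) − (n + δ)·k_gold = 2.1620 − 0.108×7.6071 ≈ 1.3404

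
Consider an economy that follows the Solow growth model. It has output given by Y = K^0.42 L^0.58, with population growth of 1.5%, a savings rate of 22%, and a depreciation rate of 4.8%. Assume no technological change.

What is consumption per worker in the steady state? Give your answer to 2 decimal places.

In steady state, investment equals break-even investment: s·k^α = (n + δ)·k.
Dividing both sides by k: k^(1−α) = s / (n + δ).
k^0.58 = 0.22 / (0.015 + 0.048) = 0.22 / 0.063 = 3.4921
k* = 3.4921^(1/0.58) ≈ 8.6369
y* = (k*)^α = 8.6369^0.42 ≈ 2.4733
c* = (1 − s)·y* = (1 − 0.22) × 2.4733 ≈ 1.9292

c* = 1.93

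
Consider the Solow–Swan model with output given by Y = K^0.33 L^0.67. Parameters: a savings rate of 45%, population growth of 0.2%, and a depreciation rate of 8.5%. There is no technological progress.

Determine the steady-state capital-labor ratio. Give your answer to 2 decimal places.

In steady state, investment equals break-even investment: s·k^α = (n + δ)·k.
Dividing both sides by k: k^(1−α) = s / (n + δ).
k^0.67 = 0.45 / (0.002 + 0.085) = 0.45 / 0.087 = 5.1724
k* = 5.1724^(1/0.67) ≈ 11.6202

k* ≈ 11.62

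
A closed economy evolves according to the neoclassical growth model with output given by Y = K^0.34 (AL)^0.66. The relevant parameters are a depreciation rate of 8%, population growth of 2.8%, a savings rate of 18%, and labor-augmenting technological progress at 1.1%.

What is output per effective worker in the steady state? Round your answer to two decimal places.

Steady state requires s·f(k) = (n + g + δ)·k, i.e. s·k^α = (n + g + δ)·k.
Dividing both sides by k: k^(1−α) = s / (n + g + δ).
k^0.66 = 0.18 / (0.028 + 0.011 + 0.080) = 0.18 / 0.119 = 1.5126
k* = 1.5126^(1/0.66) ≈ 1.8720
y* = (k*)^α = 1.8720^0.34 ≈ 1.2376

y* = 1.24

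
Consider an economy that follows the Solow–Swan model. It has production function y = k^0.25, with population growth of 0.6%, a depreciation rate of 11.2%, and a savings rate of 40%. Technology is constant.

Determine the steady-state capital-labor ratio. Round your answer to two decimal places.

k* = 5.09

In steady state, investment equals break-even investment: s·k^α = (n + δ)·k.
Dividing both sides by k: k^(1−α) = s / (n + δ).
k^0.75 = 0.40 / (0.006 + 0.112) = 0.40 / 0.118 = 3.3898
k* = 3.3898^(1/0.75) ≈ 5.0921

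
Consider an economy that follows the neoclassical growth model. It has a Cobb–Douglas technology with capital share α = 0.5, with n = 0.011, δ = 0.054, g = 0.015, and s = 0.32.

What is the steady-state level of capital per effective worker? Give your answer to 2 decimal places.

At the steady state, Δk = 0, so s·k^α = (n + g + δ)·k.
Dividing both sides by k: k^(1−α) = s / (n + g + δ).
k^0.5 = 0.32 / (0.011 + 0.015 + 0.054) = 0.32 / 0.080 = 4.0000
k* = 4.0000^(1/0.5) ≈ 16.0000

k* = 16.00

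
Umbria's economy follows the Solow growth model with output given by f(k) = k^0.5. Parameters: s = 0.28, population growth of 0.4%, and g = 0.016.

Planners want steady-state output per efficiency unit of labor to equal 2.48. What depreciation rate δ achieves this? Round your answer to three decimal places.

At the steady state, Δk = 0, so s·k^α = (n + g + δ)·k.
Since y* = [s/(n + g + δ)]^(α/(1−α)), we have s/(n + g + δ) = (y*)^((1−α)/α) = 2.48^1 = 2.4800.
Therefore n + g + δ = s / 2.4800 = 0.28 / 2.4800 = 0.1129, so δ = 0.1129 − 0.020 = 0.0929.

δ ≈ 0.093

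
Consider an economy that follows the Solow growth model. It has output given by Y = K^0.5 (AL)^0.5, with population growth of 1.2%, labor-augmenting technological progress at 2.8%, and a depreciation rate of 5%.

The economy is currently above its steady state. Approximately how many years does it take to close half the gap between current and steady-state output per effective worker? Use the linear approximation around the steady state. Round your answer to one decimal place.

Near the steady state the convergence rate is λ = (1 − α)(n + g + δ).
λ = (1 − 0.5) × 0.090 = 0.5 × 0.090 = 0.0450
Half-life = ln 2 / λ = 0.6931 / 0.0450 ≈ 15.40 years

half-life ≈ 15.4 years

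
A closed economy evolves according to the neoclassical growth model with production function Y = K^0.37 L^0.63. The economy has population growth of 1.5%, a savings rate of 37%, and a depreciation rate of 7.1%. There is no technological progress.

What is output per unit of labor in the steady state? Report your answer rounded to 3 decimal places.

y* ≈ 2.356

At the steady state, Δk = 0, so s·k^α = (n + δ)·k.
Rearranging, k^(1−α) = s / (n + δ).
k^0.63 = 0.37 / (0.015 + 0.071) = 0.37 / 0.086 = 4.3023
k* = 4.3023^(1/0.63) ≈ 10.1362
y* = (k*)^α = 10.1362^0.37 ≈ 2.3560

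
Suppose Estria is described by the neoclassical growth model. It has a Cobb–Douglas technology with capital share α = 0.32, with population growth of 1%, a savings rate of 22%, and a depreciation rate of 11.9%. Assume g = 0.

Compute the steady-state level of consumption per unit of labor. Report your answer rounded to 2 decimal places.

c* = 1.00

Steady state requires s·f(k) = (n + δ)·k, i.e. s·k^α = (n + δ)·k.
Rearranging, k^(1−α) = s / (n + δ).
k^0.68 = 0.22 / (0.010 + 0.119) = 0.22 / 0.129 = 1.7054
k* = 1.7054^(1/0.68) ≈ 2.1924
y* = (k*)^α = 2.1924^0.32 ≈ 1.2856
c* = (1 − s)·y* = (1 − 0.22) × 1.2856 ≈ 1.0028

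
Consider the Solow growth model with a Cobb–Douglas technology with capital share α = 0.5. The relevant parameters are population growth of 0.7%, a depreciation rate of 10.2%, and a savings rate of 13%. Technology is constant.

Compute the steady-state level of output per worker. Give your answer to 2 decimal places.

y* ≈ 1.19

In steady state, investment equals break-even investment: s·k^α = (n + δ)·k.
Rearranging, k^(1−α) = s / (n + δ).
k^0.5 = 0.13 / (0.007 + 0.102) = 0.13 / 0.109 = 1.1927
k* = 1.1927^(1/0.5) ≈ 1.4225
y* = (k*)^α = 1.4225^0.5 ≈ 1.1927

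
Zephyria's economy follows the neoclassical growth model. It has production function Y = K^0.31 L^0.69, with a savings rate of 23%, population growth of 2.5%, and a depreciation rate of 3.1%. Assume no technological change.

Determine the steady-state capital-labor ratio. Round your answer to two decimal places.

k* = 7.75

In steady state, investment equals break-even investment: s·k^α = (n + δ)·k.
Dividing both sides by k: k^(1−α) = s / (n + δ).
k^0.69 = 0.23 / (0.025 + 0.031) = 0.23 / 0.056 = 4.1071
k* = 4.1071^(1/0.69) ≈ 7.7479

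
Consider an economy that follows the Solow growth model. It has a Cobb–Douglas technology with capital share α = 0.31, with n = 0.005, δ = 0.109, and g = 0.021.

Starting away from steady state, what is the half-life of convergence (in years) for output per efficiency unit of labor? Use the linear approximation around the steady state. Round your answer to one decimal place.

Near the steady state the convergence rate is λ = (1 − α)(n + g + δ).
λ = (1 − 0.31) × 0.135 = 0.69 × 0.135 = 0.09315
Half-life = ln 2 / λ = 0.6931 / 0.09315 ≈ 7.44 years

half-life ≈ 7.4 years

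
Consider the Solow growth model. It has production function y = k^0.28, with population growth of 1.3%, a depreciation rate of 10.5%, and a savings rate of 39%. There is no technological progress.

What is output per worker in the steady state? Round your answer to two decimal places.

Steady state requires s·f(k) = (n + δ)·k, i.e. s·k^α = (n + δ)·k.
Rearranging, k^(1−α) = s / (n + δ).
k^0.72 = 0.39 / (0.013 + 0.105) = 0.39 / 0.118 = 3.3051
k* = 3.3051^(1/0.72) ≈ 5.2613
y* = (k*)^α = 5.2613^0.28 ≈ 1.5919

y* = 1.59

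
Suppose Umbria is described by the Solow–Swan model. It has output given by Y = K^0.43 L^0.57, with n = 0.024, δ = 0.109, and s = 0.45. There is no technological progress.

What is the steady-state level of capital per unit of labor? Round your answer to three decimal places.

k* = 8.486

Steady state requires s·f(k) = (n + δ)·k, i.e. s·k^α = (n + δ)·k.
Dividing both sides by k: k^(1−α) = s / (n + δ).
k^0.57 = 0.45 / (0.024 + 0.109) = 0.45 / 0.133 = 3.3835
k* = 3.3835^(1/0.57) ≈ 8.4862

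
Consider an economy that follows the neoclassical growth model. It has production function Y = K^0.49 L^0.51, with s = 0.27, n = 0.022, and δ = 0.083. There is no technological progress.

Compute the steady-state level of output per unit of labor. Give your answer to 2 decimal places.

y* ≈ 2.48

Steady state requires s·f(k) = (n + δ)·k, i.e. s·k^α = (n + δ)·k.
Dividing both sides by k: k^(1−α) = s / (n + δ).
k^0.51 = 0.27 / (0.022 + 0.083) = 0.27 / 0.105 = 2.5714
k* = 2.5714^(1/0.51) ≈ 6.3717
y* = (k*)^α = 6.3717^0.49 ≈ 2.4779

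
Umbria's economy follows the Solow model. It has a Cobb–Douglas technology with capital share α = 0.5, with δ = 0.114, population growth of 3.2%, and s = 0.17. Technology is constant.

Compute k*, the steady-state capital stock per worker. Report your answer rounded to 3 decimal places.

In steady state, investment equals break-even investment: s·k^α = (n + δ)·k.
Dividing both sides by k: k^(1−α) = s / (n + δ).
k^0.5 = 0.17 / (0.032 + 0.114) = 0.17 / 0.146 = 1.1644
k* = 1.1644^(1/0.5) ≈ 1.3558

k* ≈ 1.356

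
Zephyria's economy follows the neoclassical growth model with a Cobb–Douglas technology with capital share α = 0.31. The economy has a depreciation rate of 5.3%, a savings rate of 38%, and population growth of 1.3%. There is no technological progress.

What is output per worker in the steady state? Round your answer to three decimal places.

In steady state, investment equals break-even investment: s·k^α = (n + δ)·k.
Rearranging, k^(1−α) = s / (n + δ).
k^0.69 = 0.38 / (0.013 + 0.053) = 0.38 / 0.066 = 5.7576
k* = 5.7576^(1/0.69) ≈ 12.6415
y* = (k*)^α = 12.6415^0.31 ≈ 2.1956

y* = 2.196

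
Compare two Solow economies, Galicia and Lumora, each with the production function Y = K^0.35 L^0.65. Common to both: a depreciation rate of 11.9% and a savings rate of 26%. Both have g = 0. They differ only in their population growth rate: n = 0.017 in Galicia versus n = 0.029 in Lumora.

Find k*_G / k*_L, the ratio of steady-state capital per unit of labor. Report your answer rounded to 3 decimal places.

k*_G / k*_L ≈ 1.139

Steady-state k* = [s/(n + δ)]^(1/(1−α)), so the ratio is [ (s_G/(n + δ)_G) / (s_L/(n + δ)_L) ]^1.5385.
s_G/(n + δ)_G = 0.26/0.136 = 1.9118; s_L/(n + δ)_L = 0.26/0.148 = 1.7568.
Ratio = (1.9118/1.7568)^1.5385 = 1.0882^1.5385 ≈ 1.1389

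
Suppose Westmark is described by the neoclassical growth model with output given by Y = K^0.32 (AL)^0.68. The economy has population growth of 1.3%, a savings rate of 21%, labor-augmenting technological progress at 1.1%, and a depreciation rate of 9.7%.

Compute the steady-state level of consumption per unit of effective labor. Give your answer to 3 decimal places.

c* = 1.024

At the steady state, Δk = 0, so s·k^α = (n + g + δ)·k.
Dividing both sides by k: k^(1−α) = s / (n + g + δ).
k^0.68 = 0.21 / (0.013 + 0.011 + 0.097) = 0.21 / 0.121 = 1.7355
k* = 1.7355^(1/0.68) ≈ 2.2495
y* = (k*)^α = 2.2495^0.32 ≈ 1.2962
c* = (1 − s)·y* = (1 − 0.21) × 1.2962 ≈ 1.0240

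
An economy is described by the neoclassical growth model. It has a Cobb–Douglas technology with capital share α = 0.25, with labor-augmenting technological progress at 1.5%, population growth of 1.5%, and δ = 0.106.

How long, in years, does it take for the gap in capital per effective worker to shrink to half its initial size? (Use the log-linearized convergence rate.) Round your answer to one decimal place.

Near the steady state the convergence rate is λ = (1 − α)(n + g + δ).
λ = (1 − 0.25) × 0.136 = 0.75 × 0.136 = 0.1020
Half-life = ln 2 / λ = 0.6931 / 0.1020 ≈ 6.80 years

t_½ ≈ 6.8 years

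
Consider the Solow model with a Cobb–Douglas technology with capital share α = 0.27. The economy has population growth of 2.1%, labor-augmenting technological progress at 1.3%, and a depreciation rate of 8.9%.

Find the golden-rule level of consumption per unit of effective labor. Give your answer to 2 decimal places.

At the golden rule, f'(k) = n + g + δ, so α·k^(α−1) = n + g + δ and k_gold = (α/(n + g + δ))^(1/(1−α)).
k_gold = (0.27/0.123)^(1/0.73) = 2.1951^1.3699 ≈ 2.9360
c_gold = f(k_gold) − (n + g + δ)·k_gold = 1.3375 − 0.123×2.9360 ≈ 0.9764

c_gold ≈ 0.98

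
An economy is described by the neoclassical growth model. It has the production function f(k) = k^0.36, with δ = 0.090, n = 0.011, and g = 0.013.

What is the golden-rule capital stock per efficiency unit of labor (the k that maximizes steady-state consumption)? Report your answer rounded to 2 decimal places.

The golden rule sets f'(k) = n + g + δ, i.e. α·k^(α−1) = n + g + δ.
So k^(1−α) = α / (n + g + δ) = 0.36 / 0.114 = 3.1579.
k_gold = 3.1579^(1/0.64) ≈ 6.0299

k_gold ≈ 6.03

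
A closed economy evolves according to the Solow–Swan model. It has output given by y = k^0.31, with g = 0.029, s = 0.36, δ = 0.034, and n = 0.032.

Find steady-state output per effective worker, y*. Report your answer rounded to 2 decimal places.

y* = 1.82

In steady state, investment equals break-even investment: s·k^α = (n + g + δ)·k.
Rearranging, k^(1−α) = s / (n + g + δ).
k^0.69 = 0.36 / (0.032 + 0.029 + 0.034) = 0.36 / 0.095 = 3.7895
k* = 3.7895^(1/0.69) ≈ 6.8948
y* = (k*)^α = 6.8948^0.31 ≈ 1.8195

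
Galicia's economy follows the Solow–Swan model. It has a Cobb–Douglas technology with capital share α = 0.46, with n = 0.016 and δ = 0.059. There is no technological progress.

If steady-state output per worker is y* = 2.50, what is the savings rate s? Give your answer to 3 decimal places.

s ≈ 0.220

At the steady state, Δk = 0, so s·k^α = (n + δ)·k.
Since y* = [s/(n + δ)]^(α/(1−α)), we have s/(n + δ) = (y*)^((1−α)/α) = 2.50^1.1739 = 2.9319.
Therefore s = 2.9319 × (n + δ) = 2.9319 × 0.075 = 0.2199.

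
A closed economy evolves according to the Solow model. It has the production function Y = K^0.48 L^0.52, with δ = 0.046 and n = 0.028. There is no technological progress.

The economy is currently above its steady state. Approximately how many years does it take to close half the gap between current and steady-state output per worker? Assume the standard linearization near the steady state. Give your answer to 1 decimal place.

Near the steady state the convergence rate is λ = (1 − α)(n + δ).
λ = (1 − 0.48) × 0.074 = 0.52 × 0.074 = 0.03848
Half-life = ln 2 / λ = 0.6931 / 0.03848 ≈ 18.01 years

about 18.0 years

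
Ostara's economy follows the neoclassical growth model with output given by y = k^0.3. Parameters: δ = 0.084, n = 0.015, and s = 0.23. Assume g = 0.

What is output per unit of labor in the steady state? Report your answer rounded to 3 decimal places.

y* = 1.435

Steady state requires s·f(k) = (n + δ)·k, i.e. s·k^α = (n + δ)·k.
Rearranging, k^(1−α) = s / (n + δ).
k^0.7 = 0.23 / (0.015 + 0.084) = 0.23 / 0.099 = 2.3232
k* = 2.3232^(1/0.7) ≈ 3.3341
y* = (k*)^α = 3.3341^0.3 ≈ 1.4351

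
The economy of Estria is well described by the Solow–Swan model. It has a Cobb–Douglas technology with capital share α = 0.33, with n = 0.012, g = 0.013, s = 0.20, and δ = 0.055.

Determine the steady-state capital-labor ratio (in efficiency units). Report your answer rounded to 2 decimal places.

k* = 3.93

In steady state, investment equals break-even investment: s·k^α = (n + g + δ)·k.
Dividing both sides by k: k^(1−α) = s / (n + g + δ).
k^0.67 = 0.20 / (0.012 + 0.013 + 0.055) = 0.20 / 0.080 = 2.5000
k* = 2.5000^(1/0.67) ≈ 3.9259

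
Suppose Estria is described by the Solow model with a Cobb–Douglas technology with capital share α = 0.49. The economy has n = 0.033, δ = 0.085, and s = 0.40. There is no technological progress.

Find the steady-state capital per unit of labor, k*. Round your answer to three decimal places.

k* = 10.954

At the steady state, Δk = 0, so s·k^α = (n + δ)·k.
Dividing both sides by k: k^(1−α) = s / (n + δ).
k^0.51 = 0.40 / (0.033 + 0.085) = 0.40 / 0.118 = 3.3898
k* = 3.3898^(1/0.51) ≈ 10.9536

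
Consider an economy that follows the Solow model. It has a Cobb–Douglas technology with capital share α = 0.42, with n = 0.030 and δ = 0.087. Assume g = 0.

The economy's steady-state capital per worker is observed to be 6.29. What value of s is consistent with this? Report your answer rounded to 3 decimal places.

In steady state, investment equals break-even investment: s·k^α = (n + δ)·k.
So s / (n + δ) = (k*)^(1−α) = 6.29^0.58 = 2.9055.
Therefore s = 2.9055 × (n + δ) = 2.9055 × 0.117 = 0.3399.

s ≈ 0.340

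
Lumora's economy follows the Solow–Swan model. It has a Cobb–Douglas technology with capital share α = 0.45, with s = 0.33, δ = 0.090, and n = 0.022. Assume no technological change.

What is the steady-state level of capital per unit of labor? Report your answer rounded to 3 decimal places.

In steady state, investment equals break-even investment: s·k^α = (n + δ)·k.
Rearranging, k^(1−α) = s / (n + δ).
k^0.55 = 0.33 / (0.022 + 0.090) = 0.33 / 0.112 = 2.9464
k* = 2.9464^(1/0.55) ≈ 7.1328

k* = 7.133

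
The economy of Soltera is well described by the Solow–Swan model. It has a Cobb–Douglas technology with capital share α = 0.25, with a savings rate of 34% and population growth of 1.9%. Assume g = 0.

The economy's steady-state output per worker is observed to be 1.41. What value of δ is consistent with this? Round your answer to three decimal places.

Steady state requires s·f(k) = (n + δ)·k, i.e. s·k^α = (n + δ)·k.
Since y* = [s/(n + δ)]^(α/(1−α)), we have s/(n + δ) = (y*)^((1−α)/α) = 1.41^3 = 2.8032.
Therefore n + δ = s / 2.8032 = 0.34 / 2.8032 = 0.1213, so δ = 0.1213 − 0.019 = 0.1023.

δ ≈ 0.102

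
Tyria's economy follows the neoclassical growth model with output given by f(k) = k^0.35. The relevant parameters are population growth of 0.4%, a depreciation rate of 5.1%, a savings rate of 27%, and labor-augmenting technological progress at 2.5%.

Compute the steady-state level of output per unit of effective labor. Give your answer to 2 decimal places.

y* ≈ 1.93

Steady state requires s·f(k) = (n + g + δ)·k, i.e. s·k^α = (n + g + δ)·k.
Rearranging, k^(1−α) = s / (n + g + δ).
k^0.65 = 0.27 / (0.004 + 0.025 + 0.051) = 0.27 / 0.080 = 3.3750
k* = 3.3750^(1/0.65) ≈ 6.4972
y* = (k*)^α = 6.4972^0.35 ≈ 1.9251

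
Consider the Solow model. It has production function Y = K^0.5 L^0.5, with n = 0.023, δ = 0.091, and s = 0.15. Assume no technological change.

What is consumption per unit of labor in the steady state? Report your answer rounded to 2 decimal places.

c* = 1.12

At the steady state, Δk = 0, so s·k^α = (n + δ)·k.
Dividing both sides by k: k^(1−α) = s / (n + δ).
k^0.5 = 0.15 / (0.023 + 0.091) = 0.15 / 0.114 = 1.3158
k* = 1.3158^(1/0.5) ≈ 1.7313
y* = (k*)^α = 1.7313^0.5 ≈ 1.3158
c* = (1 − s)·y* = (1 − 0.15) × 1.3158 ≈ 1.1184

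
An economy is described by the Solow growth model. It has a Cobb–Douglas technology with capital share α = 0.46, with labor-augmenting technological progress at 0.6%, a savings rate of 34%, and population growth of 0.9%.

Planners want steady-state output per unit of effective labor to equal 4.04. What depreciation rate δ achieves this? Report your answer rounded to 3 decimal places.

Steady state requires s·f(k) = (n + g + δ)·k, i.e. s·k^α = (n + g + δ)·k.
Since y* = [s/(n + g + δ)]^(α/(1−α)), we have s/(n + g + δ) = (y*)^((1−α)/α) = 4.04^1.1739 = 5.1503.
Therefore n + g + δ = s / 5.1503 = 0.34 / 5.1503 = 0.0660, so δ = 0.0660 − 0.015 = 0.0510.

δ ≈ 0.051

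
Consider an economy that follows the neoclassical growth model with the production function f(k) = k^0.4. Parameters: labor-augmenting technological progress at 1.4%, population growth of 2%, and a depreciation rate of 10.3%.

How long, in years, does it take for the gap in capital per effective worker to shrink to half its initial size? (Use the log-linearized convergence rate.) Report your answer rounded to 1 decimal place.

Near the steady state the convergence rate is λ = (1 − α)(n + g + δ).
λ = (1 − 0.4) × 0.137 = 0.6 × 0.137 = 0.0822
Half-life = ln 2 / λ = 0.6931 / 0.0822 ≈ 8.43 years

about 8.4 years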